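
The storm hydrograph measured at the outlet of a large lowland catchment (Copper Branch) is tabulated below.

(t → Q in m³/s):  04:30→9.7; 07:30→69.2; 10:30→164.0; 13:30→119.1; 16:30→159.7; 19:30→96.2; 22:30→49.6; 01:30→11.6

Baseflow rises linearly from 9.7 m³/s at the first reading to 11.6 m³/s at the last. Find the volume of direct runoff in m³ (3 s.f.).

V ≈ 6.41 × 10^6 m³

Direct-runoff ordinates (Q − Q_b): 0.00, 59.23, 153.76, 108.59, 148.91, 85.14, 38.27, 0.00 m³/s.
ΣQ_DR = 593.9 m³/s.
With Δt = 3 h = 10800 s, V = ΣQ_DR · Δt = 593.9 × 10800 = 6.41 × 10^6 m³.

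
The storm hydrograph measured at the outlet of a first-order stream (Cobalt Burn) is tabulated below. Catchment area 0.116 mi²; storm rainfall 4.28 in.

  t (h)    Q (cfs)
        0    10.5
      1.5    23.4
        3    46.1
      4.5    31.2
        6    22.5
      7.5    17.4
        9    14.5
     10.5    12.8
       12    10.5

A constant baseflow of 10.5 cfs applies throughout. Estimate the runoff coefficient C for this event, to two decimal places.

C ≈ 0.44

ΣQ_DR = 94.40 cfs; V = ΣQ_DR·Δt = 5.098 × 10^5 ft³.
Runoff depth d = V / A = 1.892 in.
C = d / P = 1.892 / 4.28 = 0.44.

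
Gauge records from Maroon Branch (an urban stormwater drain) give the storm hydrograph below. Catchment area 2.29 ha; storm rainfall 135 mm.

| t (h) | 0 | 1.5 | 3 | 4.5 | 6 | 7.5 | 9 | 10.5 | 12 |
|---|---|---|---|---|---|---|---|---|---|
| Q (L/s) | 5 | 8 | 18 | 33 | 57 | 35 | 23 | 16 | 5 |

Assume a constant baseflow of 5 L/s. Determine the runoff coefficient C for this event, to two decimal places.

ΣQ_DR = 155.0 L/s; V = ΣQ_DR·Δt = 8.370 × 10^5 L.
Runoff depth d = V / A = 36.55 mm.
C = d / P = 36.55 / 135 = 0.27.

C ≈ 0.27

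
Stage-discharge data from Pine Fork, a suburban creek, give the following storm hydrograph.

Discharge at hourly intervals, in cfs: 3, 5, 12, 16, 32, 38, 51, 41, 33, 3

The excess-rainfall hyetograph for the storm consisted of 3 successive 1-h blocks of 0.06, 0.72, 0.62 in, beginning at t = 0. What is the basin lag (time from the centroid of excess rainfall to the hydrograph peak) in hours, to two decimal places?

t_L ≈ 4.10 h

Centroid of excess rainfall: t_c = Σ P_i·t̄_i / ΣP_i = 1.9000 h (block centres at 0.5, 1.5, 2.5 h).
Hydrograph peak occurs at t = 6 h, so basin lag t_L = 6 − 1.9000 = 4.10 h.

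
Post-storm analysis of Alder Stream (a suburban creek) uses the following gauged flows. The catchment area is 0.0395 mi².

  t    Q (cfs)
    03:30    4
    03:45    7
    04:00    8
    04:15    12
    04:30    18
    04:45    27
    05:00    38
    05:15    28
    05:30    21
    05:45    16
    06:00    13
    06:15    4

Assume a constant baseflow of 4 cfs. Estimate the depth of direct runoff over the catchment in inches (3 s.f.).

Direct runoff: 0.0, 3.0, 4.0, 8.0, 14.0, 23.0, 34.0, 24.0, 17.0, 12.0, 9.0, 0.0 cfs; ΣQ_DR = 148.0 cfs.
V = ΣQ_DR · Δt = 148.0 × 900 s = 1.332 × 10^5 ft³.
Over A = 0.0395 mi², depth = V / A = 1.45 in.

d ≈ 1.45 in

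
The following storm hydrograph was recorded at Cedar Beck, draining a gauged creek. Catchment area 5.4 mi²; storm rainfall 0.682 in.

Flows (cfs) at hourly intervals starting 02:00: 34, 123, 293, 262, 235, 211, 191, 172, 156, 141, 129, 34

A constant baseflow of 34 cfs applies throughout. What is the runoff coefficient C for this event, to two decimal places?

C ≈ 0.66

ΣQ_DR = 1573 cfs; V = ΣQ_DR·Δt = 5.663 × 10^6 ft³.
Runoff depth d = V / A = 0.4514 in.
C = d / P = 0.4514 / 0.682 = 0.66.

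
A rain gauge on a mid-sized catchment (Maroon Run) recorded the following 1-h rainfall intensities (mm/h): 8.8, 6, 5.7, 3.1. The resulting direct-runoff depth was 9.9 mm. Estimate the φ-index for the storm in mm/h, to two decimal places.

Only the 3 blocks with intensity above φ contribute runoff: 8.8, 6, 5.7 mm/h.
Σ(I−φ)·Δt = d  ⇒  (8.8+6+5.7 − 3φ)·1 = 9.9
φ = (20.50 − 9.9/1) / 3 = 3.53 mm/h.

φ ≈ 3.53 mm/h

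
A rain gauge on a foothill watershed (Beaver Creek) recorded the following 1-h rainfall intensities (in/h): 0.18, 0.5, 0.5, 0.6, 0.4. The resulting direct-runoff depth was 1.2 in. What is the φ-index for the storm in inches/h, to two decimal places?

φ ≈ 0.20 in/h

Only the 4 blocks with intensity above φ contribute runoff: 0.5, 0.5, 0.6, 0.4 in/h.
Σ(I−φ)·Δt = d  ⇒  (0.5+0.5+0.6+0.4 − 4φ)·1 = 1.2
φ = (2.000 − 1.2/1) / 4 = 0.20 in/h.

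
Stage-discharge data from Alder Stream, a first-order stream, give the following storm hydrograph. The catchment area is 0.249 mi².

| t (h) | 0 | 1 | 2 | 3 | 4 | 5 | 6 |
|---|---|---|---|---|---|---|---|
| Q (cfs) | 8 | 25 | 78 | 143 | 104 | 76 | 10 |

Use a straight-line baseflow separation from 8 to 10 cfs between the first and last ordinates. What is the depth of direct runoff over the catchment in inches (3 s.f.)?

d ≈ 2.37 in

Direct runoff: 0.00, 16.67, 69.33, 134.00, 94.67, 66.33, 0.00 cfs; ΣQ_DR = 381.0 cfs.
V = ΣQ_DR · Δt = 381.0 × 3600 s = 1.372 × 10^6 ft³.
Over A = 0.249 mi², depth = V / A = 2.37 in.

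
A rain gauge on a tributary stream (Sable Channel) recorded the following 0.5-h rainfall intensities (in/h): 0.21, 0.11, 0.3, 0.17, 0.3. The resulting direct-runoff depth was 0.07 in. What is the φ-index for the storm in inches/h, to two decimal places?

φ ≈ 0.23 in/h

Only the 2 blocks with intensity above φ contribute runoff: 0.3, 0.3 in/h.
Σ(I−φ)·Δt = d  ⇒  (0.3+0.3 − 2φ)·0.5 = 0.07
φ = (0.6000 − 0.07/0.5) / 2 = 0.23 in/h.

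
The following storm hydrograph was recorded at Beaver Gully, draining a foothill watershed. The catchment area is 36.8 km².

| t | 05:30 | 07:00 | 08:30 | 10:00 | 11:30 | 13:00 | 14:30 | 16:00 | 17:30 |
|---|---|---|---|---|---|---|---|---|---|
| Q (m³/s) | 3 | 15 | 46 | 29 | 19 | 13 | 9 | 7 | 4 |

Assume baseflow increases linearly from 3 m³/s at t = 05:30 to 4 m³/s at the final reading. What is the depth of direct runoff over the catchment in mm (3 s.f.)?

d ≈ 16.7 mm

Direct runoff: 0.00, 11.88, 42.75, 25.62, 15.50, 9.38, 5.25, 3.12, 0.00 m³/s; ΣQ_DR = 113.5 m³/s.
V = ΣQ_DR · Δt = 113.5 × 5400 s = 6.129 × 10^5 m³.
Over A = 36.8 km², depth = V / A = 16.7 mm.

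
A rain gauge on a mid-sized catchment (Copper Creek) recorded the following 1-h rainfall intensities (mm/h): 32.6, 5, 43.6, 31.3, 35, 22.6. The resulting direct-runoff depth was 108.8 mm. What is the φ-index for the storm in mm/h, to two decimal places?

Only the 5 blocks with intensity above φ contribute runoff: 32.6, 43.6, 31.3, 35, 22.6 mm/h.
Σ(I−φ)·Δt = d  ⇒  (32.6+43.6+31.3+35+22.6 − 5φ)·1 = 108.8
φ = (165.1 − 108.8/1) / 5 = 11.26 mm/h.

φ ≈ 11.26 mm/h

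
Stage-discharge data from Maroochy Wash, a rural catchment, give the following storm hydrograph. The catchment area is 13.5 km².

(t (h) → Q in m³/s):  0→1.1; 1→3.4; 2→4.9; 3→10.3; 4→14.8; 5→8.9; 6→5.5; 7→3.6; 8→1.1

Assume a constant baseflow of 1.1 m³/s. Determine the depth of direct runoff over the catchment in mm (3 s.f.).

d ≈ 11.7 mm

Direct runoff: 0.0, 2.3, 3.8, 9.2, 13.7, 7.8, 4.4, 2.5, 0.0 m³/s; ΣQ_DR = 43.70 m³/s.
V = ΣQ_DR · Δt = 43.70 × 3600 s = 1.573 × 10^5 m³.
Over A = 13.5 km², depth = V / A = 11.7 mm.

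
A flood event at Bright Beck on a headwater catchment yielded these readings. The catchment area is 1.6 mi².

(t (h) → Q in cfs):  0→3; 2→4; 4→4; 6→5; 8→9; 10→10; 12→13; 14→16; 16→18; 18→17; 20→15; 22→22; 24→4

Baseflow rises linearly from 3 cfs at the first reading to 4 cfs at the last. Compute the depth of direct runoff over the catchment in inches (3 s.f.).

Direct runoff: 0.00, 0.92, 0.83, 1.75, 5.67, 6.58, 9.50, 12.42, 14.33, 13.25, 11.17, 18.08, 0.00 cfs; ΣQ_DR = 94.50 cfs.
V = ΣQ_DR · Δt = 94.50 × 7200 s = 6.804 × 10^5 ft³.
Over A = 1.6 mi², depth = V / A = 0.183 in.

d ≈ 0.183 in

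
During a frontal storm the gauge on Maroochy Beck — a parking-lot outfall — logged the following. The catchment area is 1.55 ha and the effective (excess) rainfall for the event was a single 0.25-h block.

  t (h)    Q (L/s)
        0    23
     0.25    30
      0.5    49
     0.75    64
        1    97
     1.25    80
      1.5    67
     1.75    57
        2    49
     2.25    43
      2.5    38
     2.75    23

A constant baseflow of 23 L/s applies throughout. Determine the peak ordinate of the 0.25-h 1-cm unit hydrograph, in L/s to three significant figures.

U_p ≈ 37.0 L/s

Direct runoff: 0.0, 7.0, 26.0, 41.0, 74.0, 57.0, 44.0, 34.0, 26.0, 20.0, 15.0, 0.0 L/s; ΣQ_DR = 344.0 L/s, peak = 74.0 L/s.
Runoff depth d = ΣQ_DR·Δt / A = 344.0 × 900 / (1.55 ha) = 19.97 mm.
The 1-cm UH is the DRH scaled by (10 mm)/d, so U_p = 74.0 × 10/19.97 = 37.0 L/s.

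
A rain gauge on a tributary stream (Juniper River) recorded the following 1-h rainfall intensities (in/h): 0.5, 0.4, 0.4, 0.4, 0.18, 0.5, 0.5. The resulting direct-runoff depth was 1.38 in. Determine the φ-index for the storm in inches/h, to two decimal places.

Only the 6 blocks with intensity above φ contribute runoff: 0.5, 0.4, 0.4, 0.4, 0.5, 0.5 in/h.
Σ(I−φ)·Δt = d  ⇒  (0.5+0.4+0.4+0.4+0.5+0.5 − 6φ)·1 = 1.38
φ = (2.700 − 1.38/1) / 6 = 0.22 in/h.

φ ≈ 0.22 in/h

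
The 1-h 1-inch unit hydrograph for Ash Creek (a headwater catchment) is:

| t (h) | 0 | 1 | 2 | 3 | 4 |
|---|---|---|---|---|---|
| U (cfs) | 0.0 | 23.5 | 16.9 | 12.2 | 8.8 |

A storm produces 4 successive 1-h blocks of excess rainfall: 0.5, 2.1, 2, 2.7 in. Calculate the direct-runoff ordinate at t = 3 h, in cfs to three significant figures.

Q ≈ 88.6 cfs

By discrete convolution, Q_j = Σ (P_i / 1 in) · U_{j−i}.
At t = 3 h (j=3): Q = (0.5/1)·12.2 + (2.1/1)·16.9 + (2/1)·23.5 + (2.7/1)·0.0 = 88.6 cfs.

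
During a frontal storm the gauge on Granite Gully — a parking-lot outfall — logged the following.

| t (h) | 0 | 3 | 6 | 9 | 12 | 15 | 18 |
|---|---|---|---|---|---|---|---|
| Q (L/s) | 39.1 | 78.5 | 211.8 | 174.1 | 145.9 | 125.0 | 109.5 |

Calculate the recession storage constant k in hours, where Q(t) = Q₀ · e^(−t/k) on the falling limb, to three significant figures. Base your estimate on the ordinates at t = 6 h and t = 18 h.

k ≈ 18.2 h

On the falling limb, Q drops from 211.8 to 109.5 L/s between t = 6 h and t = 18 h (Δt = 12 h).
k = −Δt / ln(Q₂/Q₁) = −12 / ln(109.5/211.8) = 18.2 h.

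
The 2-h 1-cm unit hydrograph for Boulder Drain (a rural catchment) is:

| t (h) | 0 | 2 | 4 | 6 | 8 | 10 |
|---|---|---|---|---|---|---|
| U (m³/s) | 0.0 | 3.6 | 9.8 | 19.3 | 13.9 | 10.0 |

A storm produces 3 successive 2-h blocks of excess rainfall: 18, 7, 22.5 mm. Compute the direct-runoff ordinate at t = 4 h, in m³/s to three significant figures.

Q ≈ 20.2 m³/s

By discrete convolution, Q_j = Σ (P_i / 10 mm) · U_{j−i}.
At t = 4 h (j=2): Q = (18/10)·9.8 + (7/10)·3.6 + (22.5/10)·0.0 = 20.2 m³/s.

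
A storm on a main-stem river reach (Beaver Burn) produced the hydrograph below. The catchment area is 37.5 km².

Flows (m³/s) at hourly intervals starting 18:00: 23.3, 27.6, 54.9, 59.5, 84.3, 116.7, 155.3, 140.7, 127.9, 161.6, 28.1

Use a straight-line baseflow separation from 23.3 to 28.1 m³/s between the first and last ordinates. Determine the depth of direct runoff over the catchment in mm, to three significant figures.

d ≈ 66.9 mm

Direct runoff: 0.00, 3.82, 30.64, 34.76, 59.08, 91.00, 129.12, 114.04, 100.76, 133.98, 0.00 m³/s; ΣQ_DR = 697.2 m³/s.
V = ΣQ_DR · Δt = 697.2 × 3600 s = 2.510 × 10^6 m³.
Over A = 37.5 km², depth = V / A = 66.9 mm.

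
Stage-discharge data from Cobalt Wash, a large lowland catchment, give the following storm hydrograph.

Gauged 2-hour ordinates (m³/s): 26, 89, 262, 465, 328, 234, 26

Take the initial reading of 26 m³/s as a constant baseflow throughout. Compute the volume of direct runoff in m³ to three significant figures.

Direct-runoff ordinates (Q − Q_b): 0.0, 63.0, 236.0, 439.0, 302.0, 208.0, 0.0 m³/s.
ΣQ_DR = 1248 m³/s.
With Δt = 2 h = 7200 s, V = ΣQ_DR · Δt = 1248 × 7200 = 8.99 × 10^6 m³.

V ≈ 8.99 × 10^6 m³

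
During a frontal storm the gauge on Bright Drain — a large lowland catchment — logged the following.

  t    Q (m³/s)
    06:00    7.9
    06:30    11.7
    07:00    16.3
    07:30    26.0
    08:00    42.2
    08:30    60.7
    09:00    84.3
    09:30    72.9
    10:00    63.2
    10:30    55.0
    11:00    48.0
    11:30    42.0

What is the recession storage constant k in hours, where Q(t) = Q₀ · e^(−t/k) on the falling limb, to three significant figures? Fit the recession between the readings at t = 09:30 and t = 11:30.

On the falling limb, Q drops from 72.9 to 42.0 m³/s between t = 09:30 and t = 11:30 (Δt = 2 h).
k = −Δt / ln(Q₂/Q₁) = −2 / ln(42.0/72.9) = 3.63 h.

k ≈ 3.63 h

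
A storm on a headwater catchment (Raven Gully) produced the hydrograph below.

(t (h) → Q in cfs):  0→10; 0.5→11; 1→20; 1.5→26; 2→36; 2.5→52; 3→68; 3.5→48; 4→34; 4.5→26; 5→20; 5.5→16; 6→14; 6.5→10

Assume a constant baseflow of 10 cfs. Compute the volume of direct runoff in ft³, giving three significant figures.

V ≈ 4.52 × 10^5 ft³

Direct-runoff ordinates (Q − Q_b): 0.0, 1.0, 10.0, 16.0, 26.0, 42.0, 58.0, 38.0, 24.0, 16.0, 10.0, 6.0, 4.0, 0.0 cfs.
ΣQ_DR = 251.0 cfs.
With Δt = 0.5 h = 1800 s, V = ΣQ_DR · Δt = 251.0 × 1800 = 4.52 × 10^5 ft³.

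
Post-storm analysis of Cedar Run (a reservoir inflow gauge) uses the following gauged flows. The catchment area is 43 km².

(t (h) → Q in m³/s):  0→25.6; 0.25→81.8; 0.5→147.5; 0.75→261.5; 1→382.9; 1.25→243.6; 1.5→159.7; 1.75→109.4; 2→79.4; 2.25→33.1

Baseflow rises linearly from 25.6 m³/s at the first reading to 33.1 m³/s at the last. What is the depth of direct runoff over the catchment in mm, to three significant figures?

Direct runoff: 0.00, 55.37, 120.23, 233.40, 353.97, 213.83, 129.10, 77.97, 47.13, 0.00 m³/s; ΣQ_DR = 1231 m³/s.
V = ΣQ_DR · Δt = 1231 × 900 s = 1.108 × 10^6 m³.
Over A = 43 km², depth = V / A = 25.8 mm.

d ≈ 25.8 mm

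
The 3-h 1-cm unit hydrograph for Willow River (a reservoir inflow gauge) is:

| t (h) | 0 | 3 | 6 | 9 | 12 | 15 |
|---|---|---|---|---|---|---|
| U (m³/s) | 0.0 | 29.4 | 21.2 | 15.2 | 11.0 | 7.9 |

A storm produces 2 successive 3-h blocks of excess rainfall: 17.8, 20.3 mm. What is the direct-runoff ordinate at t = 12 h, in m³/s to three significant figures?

By discrete convolution, Q_j = Σ (P_i / 10 mm) · U_{j−i}.
At t = 12 h (j=4): Q = (17.8/10)·11.0 + (20.3/10)·15.2 = 50.4 m³/s.

Q ≈ 50.4 m³/s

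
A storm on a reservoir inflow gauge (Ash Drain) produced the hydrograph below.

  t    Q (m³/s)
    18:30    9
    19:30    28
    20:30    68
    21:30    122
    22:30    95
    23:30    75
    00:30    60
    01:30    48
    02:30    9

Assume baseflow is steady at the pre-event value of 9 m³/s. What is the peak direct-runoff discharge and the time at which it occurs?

Q_p = 113.0 m³/s at t = 21:30

Subtracting baseflow gives direct-runoff ordinates: 0.0, 19.0, 59.0, 113.0, 86.0, 66.0, 51.0, 39.0, 0.0 m³/s.
The maximum is 113.0 m³/s, occurring at the reading for t = 21:30.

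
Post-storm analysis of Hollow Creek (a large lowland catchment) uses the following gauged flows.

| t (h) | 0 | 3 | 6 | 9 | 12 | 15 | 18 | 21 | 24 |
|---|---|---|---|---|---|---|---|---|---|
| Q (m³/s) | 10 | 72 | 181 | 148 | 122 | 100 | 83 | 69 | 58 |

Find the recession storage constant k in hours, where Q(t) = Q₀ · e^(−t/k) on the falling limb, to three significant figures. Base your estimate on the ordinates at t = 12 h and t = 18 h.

k ≈ 15.6 h

On the falling limb, Q drops from 122 to 83 m³/s between t = 12 h and t = 18 h (Δt = 6 h).
k = −Δt / ln(Q₂/Q₁) = −6 / ln(83/122) = 15.6 h.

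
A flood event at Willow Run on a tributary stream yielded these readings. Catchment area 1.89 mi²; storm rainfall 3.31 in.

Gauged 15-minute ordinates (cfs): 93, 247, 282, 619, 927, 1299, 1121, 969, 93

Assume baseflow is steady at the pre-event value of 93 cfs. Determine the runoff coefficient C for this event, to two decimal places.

C ≈ 0.30

ΣQ_DR = 4813 cfs; V = ΣQ_DR·Δt = 4.332 × 10^6 ft³.
Runoff depth d = V / A = 0.9865 in.
C = d / P = 0.9865 / 3.31 = 0.30.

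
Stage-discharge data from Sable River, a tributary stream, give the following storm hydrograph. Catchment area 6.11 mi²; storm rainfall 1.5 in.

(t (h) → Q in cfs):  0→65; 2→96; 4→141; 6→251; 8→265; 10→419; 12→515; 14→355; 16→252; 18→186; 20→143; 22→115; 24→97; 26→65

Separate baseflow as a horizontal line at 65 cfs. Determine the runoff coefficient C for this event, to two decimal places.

C ≈ 0.69

ΣQ_DR = 2055 cfs; V = ΣQ_DR·Δt = 1.480 × 10^7 ft³.
Runoff depth d = V / A = 1.042 in.
C = d / P = 1.042 / 1.5 = 0.69.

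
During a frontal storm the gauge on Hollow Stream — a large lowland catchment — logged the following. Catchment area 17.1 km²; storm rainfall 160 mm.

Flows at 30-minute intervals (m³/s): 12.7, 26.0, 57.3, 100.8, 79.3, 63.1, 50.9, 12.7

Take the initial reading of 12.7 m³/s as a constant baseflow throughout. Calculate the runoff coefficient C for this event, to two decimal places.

ΣQ_DR = 301.2 m³/s; V = ΣQ_DR·Δt = 5.422 × 10^5 m³.
Runoff depth d = V / A = 31.71 mm.
C = d / P = 31.71 / 160 = 0.20.

C ≈ 0.20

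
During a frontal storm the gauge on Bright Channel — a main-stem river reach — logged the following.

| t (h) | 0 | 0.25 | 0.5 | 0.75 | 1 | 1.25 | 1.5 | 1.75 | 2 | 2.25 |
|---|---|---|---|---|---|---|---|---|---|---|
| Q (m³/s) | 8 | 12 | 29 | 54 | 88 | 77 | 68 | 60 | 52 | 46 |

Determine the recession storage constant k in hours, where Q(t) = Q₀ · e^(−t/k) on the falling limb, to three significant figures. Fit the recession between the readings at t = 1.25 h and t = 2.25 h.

k ≈ 1.94 h

On the falling limb, Q drops from 77 to 46 m³/s between t = 1.25 h and t = 2.25 h (Δt = 1 h).
k = −Δt / ln(Q₂/Q₁) = −1 / ln(46/77) = 1.94 h.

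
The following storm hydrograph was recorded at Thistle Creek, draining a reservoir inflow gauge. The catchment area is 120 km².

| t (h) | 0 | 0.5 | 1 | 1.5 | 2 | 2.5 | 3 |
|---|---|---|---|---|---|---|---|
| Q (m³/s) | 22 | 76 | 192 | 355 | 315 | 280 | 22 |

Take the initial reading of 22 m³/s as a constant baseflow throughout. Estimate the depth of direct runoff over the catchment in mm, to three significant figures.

Direct runoff: 0.0, 54.0, 170.0, 333.0, 293.0, 258.0, 0.0 m³/s; ΣQ_DR = 1108 m³/s.
V = ΣQ_DR · Δt = 1108 × 1800 s = 1.994 × 10^6 m³.
Over A = 120 km², depth = V / A = 16.6 mm.

d ≈ 16.6 mm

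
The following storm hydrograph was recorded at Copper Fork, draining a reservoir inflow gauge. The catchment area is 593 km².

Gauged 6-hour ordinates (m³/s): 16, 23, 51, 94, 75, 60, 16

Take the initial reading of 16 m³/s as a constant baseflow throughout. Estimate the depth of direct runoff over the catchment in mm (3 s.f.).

Direct runoff: 0.0, 7.0, 35.0, 78.0, 59.0, 44.0, 0.0 m³/s; ΣQ_DR = 223.0 m³/s.
V = ΣQ_DR · Δt = 223.0 × 21600 s = 4.817 × 10^6 m³.
Over A = 593 km², depth = V / A = 8.12 mm.

d ≈ 8.12 mm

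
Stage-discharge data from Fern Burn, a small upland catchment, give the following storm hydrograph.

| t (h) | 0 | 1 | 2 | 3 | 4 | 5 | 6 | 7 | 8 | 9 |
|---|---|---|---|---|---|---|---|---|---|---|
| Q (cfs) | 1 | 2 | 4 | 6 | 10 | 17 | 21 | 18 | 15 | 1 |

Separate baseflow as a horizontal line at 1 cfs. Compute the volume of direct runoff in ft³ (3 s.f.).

Direct-runoff ordinates (Q − Q_b): 0.0, 1.0, 3.0, 5.0, 9.0, 16.0, 20.0, 17.0, 14.0, 0.0 cfs.
ΣQ_DR = 85.00 cfs.
With Δt = 1 h = 3600 s, V = ΣQ_DR · Δt = 85.00 × 3600 = 3.06 × 10^5 ft³.

V ≈ 3.06 × 10^5 ft³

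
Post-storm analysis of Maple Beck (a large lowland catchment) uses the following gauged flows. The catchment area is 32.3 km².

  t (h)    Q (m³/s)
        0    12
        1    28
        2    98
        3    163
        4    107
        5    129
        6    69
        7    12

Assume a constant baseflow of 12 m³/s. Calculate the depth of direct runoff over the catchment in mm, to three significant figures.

d ≈ 58.2 mm

Direct runoff: 0.0, 16.0, 86.0, 151.0, 95.0, 117.0, 57.0, 0.0 m³/s; ΣQ_DR = 522.0 m³/s.
V = ΣQ_DR · Δt = 522.0 × 3600 s = 1.879 × 10^6 m³.
Over A = 32.3 km², depth = V / A = 58.2 mm.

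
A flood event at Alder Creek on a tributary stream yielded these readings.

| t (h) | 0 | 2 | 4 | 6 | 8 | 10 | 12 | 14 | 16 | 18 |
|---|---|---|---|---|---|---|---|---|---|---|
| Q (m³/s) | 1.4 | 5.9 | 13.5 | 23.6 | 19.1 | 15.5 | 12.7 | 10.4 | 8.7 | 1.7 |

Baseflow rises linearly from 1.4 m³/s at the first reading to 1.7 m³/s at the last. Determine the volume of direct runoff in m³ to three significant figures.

Direct-runoff ordinates (Q − Q_b): 0.00, 4.47, 12.03, 22.10, 17.57, 13.93, 11.10, 8.77, 7.03, 0.00 m³/s.
ΣQ_DR = 97.00 m³/s.
With Δt = 2 h = 7200 s, V = ΣQ_DR · Δt = 97.00 × 7200 = 6.98 × 10^5 m³.

V ≈ 6.98 × 10^5 m³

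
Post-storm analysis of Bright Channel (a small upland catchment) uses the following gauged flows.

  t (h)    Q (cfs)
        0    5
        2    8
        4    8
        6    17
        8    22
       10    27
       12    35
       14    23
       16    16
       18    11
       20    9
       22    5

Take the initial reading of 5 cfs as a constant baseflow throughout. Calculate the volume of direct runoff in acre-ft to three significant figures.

V ≈ 20.8 acre-ft

Direct-runoff ordinates (Q − Q_b): 0.0, 3.0, 3.0, 12.0, 17.0, 22.0, 30.0, 18.0, 11.0, 6.0, 4.0, 0.0 cfs.
ΣQ_DR = 126.0 cfs.
With Δt = 2 h = 7200 s, V = ΣQ_DR · Δt = 126.0 × 7200 = 9.07 × 10^5 ft³ = 20.8 acre-ft.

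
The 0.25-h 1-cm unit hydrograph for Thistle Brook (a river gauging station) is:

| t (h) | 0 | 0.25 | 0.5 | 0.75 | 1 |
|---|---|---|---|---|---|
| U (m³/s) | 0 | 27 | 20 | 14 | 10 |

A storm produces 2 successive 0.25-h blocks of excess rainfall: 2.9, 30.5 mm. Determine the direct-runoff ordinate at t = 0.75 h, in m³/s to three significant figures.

By discrete convolution, Q_j = Σ (P_i / 10 mm) · U_{j−i}.
At t = 0.75 h (j=3): Q = (2.9/10)·14 + (30.5/10)·20 = 65.1 m³/s.

Q ≈ 65.1 m³/s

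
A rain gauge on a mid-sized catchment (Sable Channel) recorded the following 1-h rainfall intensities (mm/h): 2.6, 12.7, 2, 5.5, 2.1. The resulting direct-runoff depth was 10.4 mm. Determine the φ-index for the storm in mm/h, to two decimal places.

Only the 2 blocks with intensity above φ contribute runoff: 12.7, 5.5 mm/h.
Σ(I−φ)·Δt = d  ⇒  (12.7+5.5 − 2φ)·1 = 10.4
φ = (18.20 − 10.4/1) / 2 = 3.90 mm/h.

φ ≈ 3.90 mm/h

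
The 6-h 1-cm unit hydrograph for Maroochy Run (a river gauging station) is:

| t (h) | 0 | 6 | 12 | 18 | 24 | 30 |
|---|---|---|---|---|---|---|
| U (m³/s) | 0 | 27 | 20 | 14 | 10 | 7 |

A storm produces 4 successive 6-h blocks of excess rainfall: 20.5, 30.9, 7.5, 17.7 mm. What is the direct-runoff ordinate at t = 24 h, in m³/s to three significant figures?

Q ≈ 127 m³/s

By discrete convolution, Q_j = Σ (P_i / 10 mm) · U_{j−i}.
At t = 24 h (j=4): Q = (20.5/10)·10 + (30.9/10)·14 + (7.5/10)·20 + (17.7/10)·27 = 127 m³/s.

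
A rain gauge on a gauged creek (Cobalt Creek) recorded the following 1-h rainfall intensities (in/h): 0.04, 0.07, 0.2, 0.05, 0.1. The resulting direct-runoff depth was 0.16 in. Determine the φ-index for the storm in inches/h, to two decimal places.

φ ≈ 0.07 in/h

Only the 2 blocks with intensity above φ contribute runoff: 0.2, 0.1 in/h.
Σ(I−φ)·Δt = d  ⇒  (0.2+0.1 − 2φ)·1 = 0.16
φ = (0.3000 − 0.16/1) / 2 = 0.07 in/h.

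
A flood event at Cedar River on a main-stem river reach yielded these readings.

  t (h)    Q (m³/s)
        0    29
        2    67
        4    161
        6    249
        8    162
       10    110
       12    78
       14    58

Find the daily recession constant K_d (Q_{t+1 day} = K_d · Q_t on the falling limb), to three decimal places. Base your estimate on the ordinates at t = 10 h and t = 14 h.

K_d ≈ 0.021

Between t = 10 h and t = 14 h the flow falls from 110 to 58 m³/s over 2×2 h = 4 h.
Per-interval ratio K = (58/110)^(1/2) = 0.7261; K_d = K^(24/2) = 0.021.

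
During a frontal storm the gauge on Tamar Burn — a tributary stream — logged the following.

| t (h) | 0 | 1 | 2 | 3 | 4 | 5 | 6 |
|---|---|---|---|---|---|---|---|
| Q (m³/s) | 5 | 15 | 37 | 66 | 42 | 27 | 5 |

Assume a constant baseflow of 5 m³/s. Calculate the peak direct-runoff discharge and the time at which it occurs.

Q_p = 61.0 m³/s at t = 3 h

Subtracting baseflow gives direct-runoff ordinates: 0.0, 10.0, 32.0, 61.0, 37.0, 22.0, 0.0 m³/s.
The maximum is 61.0 m³/s, occurring at the reading for t = 3 h.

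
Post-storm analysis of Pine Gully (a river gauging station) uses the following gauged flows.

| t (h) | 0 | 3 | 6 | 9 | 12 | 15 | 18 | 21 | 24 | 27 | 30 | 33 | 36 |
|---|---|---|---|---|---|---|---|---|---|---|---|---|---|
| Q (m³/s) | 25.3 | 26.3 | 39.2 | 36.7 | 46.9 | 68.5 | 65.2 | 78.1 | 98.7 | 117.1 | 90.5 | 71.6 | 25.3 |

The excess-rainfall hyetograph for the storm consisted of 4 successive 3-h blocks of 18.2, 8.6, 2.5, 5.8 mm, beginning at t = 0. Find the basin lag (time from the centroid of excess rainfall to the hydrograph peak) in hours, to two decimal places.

t_L ≈ 22.85 h

Centroid of excess rainfall: t_c = Σ P_i·t̄_i / ΣP_i = 4.1496 h (block centres at 1.5, 4.5, 7.5, 10.5 h).
Hydrograph peak occurs at t = 27 h, so basin lag t_L = 27 − 4.1496 = 22.85 h.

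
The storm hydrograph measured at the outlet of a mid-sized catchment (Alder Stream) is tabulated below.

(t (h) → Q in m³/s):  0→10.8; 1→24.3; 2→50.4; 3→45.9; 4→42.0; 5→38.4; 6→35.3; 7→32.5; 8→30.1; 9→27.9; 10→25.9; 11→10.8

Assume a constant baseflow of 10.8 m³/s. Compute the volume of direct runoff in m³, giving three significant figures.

V ≈ 8.81 × 10^5 m³

Direct-runoff ordinates (Q − Q_b): 0.0, 13.5, 39.6, 35.1, 31.2, 27.6, 24.5, 21.7, 19.3, 17.1, 15.1, 0.0 m³/s.
ΣQ_DR = 244.7 m³/s.
With Δt = 1 h = 3600 s, V = ΣQ_DR · Δt = 244.7 × 3600 = 8.81 × 10^5 m³.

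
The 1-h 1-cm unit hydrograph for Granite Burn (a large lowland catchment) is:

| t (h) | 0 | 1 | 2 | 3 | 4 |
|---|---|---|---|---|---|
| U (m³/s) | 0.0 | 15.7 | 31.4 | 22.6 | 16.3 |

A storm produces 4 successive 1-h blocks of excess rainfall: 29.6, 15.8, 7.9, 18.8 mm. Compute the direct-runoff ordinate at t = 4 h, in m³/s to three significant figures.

Q ≈ 138 m³/s

By discrete convolution, Q_j = Σ (P_i / 10 mm) · U_{j−i}.
At t = 4 h (j=4): Q = (29.6/10)·16.3 + (15.8/10)·22.6 + (7.9/10)·31.4 + (18.8/10)·15.7 = 138 m³/s.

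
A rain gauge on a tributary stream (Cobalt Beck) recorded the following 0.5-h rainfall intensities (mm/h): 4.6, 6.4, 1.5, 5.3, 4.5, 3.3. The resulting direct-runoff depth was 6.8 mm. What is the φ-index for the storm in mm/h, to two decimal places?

φ ≈ 2.10 mm/h

Only the 5 blocks with intensity above φ contribute runoff: 4.6, 6.4, 5.3, 4.5, 3.3 mm/h.
Σ(I−φ)·Δt = d  ⇒  (4.6+6.4+5.3+4.5+3.3 − 5φ)·0.5 = 6.8
φ = (24.10 − 6.8/0.5) / 5 = 2.10 mm/h.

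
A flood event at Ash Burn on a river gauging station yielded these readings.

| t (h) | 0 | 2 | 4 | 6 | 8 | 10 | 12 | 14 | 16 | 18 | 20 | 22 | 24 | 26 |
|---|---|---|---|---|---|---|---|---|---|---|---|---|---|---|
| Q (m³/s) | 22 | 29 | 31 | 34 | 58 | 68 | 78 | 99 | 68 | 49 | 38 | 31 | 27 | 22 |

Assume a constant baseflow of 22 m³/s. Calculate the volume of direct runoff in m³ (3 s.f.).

Direct-runoff ordinates (Q − Q_b): 0.0, 7.0, 9.0, 12.0, 36.0, 46.0, 56.0, 77.0, 46.0, 27.0, 16.0, 9.0, 5.0, 0.0 m³/s.
ΣQ_DR = 346.0 m³/s.
With Δt = 2 h = 7200 s, V = ΣQ_DR · Δt = 346.0 × 7200 = 2.49 × 10^6 m³.

V ≈ 2.49 × 10^6 m³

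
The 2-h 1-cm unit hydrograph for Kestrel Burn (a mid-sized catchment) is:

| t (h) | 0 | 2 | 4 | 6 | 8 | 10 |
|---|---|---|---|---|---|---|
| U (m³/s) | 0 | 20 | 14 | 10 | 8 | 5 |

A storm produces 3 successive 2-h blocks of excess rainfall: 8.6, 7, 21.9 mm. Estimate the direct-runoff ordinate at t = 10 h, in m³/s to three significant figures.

By discrete convolution, Q_j = Σ (P_i / 10 mm) · U_{j−i}.
At t = 10 h (j=5): Q = (8.6/10)·5 + (7/10)·8 + (21.9/10)·10 = 31.8 m³/s.

Q ≈ 31.8 m³/s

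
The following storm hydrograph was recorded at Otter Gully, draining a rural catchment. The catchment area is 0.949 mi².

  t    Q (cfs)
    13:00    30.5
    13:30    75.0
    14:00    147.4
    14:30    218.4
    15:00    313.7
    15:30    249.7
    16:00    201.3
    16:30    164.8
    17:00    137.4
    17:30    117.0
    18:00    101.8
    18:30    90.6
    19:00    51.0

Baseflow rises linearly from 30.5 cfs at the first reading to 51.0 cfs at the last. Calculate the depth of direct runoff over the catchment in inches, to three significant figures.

d ≈ 1.12 in

Direct runoff: 0.00, 42.79, 113.48, 182.78, 276.37, 210.66, 160.55, 122.34, 93.23, 71.12, 54.22, 41.31, 0.00 cfs; ΣQ_DR = 1369 cfs.
V = ΣQ_DR · Δt = 1369 × 1800 s = 2.464 × 10^6 ft³.
Over A = 0.949 mi², depth = V / A = 1.12 in.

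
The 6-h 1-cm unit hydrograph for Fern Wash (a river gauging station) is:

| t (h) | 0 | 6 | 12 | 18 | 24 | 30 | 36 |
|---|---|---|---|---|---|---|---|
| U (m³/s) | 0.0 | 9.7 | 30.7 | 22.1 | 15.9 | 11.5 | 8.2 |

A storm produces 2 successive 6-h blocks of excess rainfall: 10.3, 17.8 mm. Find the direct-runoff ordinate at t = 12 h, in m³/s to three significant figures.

Q ≈ 48.9 m³/s

By discrete convolution, Q_j = Σ (P_i / 10 mm) · U_{j−i}.
At t = 12 h (j=2): Q = (10.3/10)·30.7 + (17.8/10)·9.7 = 48.9 m³/s.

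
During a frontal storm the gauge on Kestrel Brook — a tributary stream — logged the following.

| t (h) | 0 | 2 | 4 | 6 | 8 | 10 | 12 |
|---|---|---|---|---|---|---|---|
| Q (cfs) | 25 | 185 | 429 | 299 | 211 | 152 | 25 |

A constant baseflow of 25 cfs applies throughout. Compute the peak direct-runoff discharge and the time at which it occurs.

Subtracting baseflow gives direct-runoff ordinates: 0.0, 160.0, 404.0, 274.0, 186.0, 127.0, 0.0 cfs.
The maximum is 404.0 cfs, occurring at the reading for t = 4 h.

Q_p = 404.0 cfs at t = 4 h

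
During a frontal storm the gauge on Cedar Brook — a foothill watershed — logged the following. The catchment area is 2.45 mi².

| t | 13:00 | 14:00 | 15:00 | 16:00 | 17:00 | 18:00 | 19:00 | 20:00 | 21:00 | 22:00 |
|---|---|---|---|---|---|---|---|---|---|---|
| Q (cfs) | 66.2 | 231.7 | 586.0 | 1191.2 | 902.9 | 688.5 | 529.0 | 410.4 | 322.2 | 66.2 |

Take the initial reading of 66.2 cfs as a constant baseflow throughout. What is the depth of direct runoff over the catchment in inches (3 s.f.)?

d ≈ 2.74 in

Direct runoff: 0.0, 165.5, 519.8, 1125.0, 836.7, 622.3, 462.8, 344.2, 256.0, 0.0 cfs; ΣQ_DR = 4332 cfs.
V = ΣQ_DR · Δt = 4332 × 3600 s = 1.560 × 10^7 ft³.
Over A = 2.45 mi², depth = V / A = 2.74 in.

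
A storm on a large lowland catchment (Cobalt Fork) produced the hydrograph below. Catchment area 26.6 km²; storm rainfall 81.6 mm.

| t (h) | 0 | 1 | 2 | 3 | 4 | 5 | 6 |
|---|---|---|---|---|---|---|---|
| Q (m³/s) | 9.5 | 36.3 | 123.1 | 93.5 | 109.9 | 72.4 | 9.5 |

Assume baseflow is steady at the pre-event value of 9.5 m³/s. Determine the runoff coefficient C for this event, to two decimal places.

ΣQ_DR = 387.7 m³/s; V = ΣQ_DR·Δt = 1.396 × 10^6 m³.
Runoff depth d = V / A = 52.47 mm.
C = d / P = 52.47 / 81.6 = 0.64.

C ≈ 0.64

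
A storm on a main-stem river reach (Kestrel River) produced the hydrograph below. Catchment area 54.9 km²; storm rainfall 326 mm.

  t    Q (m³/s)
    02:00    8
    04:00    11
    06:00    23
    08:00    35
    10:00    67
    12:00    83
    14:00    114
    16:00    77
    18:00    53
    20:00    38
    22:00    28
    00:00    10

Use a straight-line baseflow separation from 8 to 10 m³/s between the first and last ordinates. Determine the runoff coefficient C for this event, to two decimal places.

ΣQ_DR = 439.0 m³/s; V = ΣQ_DR·Δt = 3.161 × 10^6 m³.
Runoff depth d = V / A = 57.57 mm.
C = d / P = 57.57 / 326 = 0.18.

C ≈ 0.18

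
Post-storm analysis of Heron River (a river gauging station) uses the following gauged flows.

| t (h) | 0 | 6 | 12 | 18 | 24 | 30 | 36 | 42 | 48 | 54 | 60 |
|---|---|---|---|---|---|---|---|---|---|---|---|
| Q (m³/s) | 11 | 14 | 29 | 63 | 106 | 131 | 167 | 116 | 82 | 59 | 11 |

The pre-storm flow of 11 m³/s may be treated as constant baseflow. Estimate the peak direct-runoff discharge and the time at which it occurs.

Subtracting baseflow gives direct-runoff ordinates: 0.0, 3.0, 18.0, 52.0, 95.0, 120.0, 156.0, 105.0, 71.0, 48.0, 0.0 m³/s.
The maximum is 156.0 m³/s, occurring at the reading for t = 36 h.

Q_p = 156.0 m³/s at t = 36 h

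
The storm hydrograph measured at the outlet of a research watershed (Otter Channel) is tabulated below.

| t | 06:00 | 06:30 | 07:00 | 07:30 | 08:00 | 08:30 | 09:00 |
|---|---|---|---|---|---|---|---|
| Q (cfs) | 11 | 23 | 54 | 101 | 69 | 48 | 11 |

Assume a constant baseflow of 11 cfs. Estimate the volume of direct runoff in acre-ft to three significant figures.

V ≈ 9.92 acre-ft

Direct-runoff ordinates (Q − Q_b): 0.0, 12.0, 43.0, 90.0, 58.0, 37.0, 0.0 cfs.
ΣQ_DR = 240.0 cfs.
With Δt = 0.5 h = 1800 s, V = ΣQ_DR · Δt = 240.0 × 1800 = 4.32 × 10^5 ft³ = 9.92 acre-ft.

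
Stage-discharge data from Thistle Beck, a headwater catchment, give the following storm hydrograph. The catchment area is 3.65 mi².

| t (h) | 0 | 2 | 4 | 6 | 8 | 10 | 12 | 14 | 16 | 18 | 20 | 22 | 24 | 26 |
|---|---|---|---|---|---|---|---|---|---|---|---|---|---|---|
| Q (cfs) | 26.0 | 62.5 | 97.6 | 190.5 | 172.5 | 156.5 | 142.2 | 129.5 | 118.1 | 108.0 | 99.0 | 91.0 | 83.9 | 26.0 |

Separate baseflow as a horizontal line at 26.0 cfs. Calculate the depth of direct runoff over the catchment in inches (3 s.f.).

d ≈ 0.967 in

Direct runoff: 0.0, 36.5, 71.6, 164.5, 146.5, 130.5, 116.2, 103.5, 92.1, 82.0, 73.0, 65.0, 57.9, 0.0 cfs; ΣQ_DR = 1139 cfs.
V = ΣQ_DR · Δt = 1139 × 7200 s = 8.203 × 10^6 ft³.
Over A = 3.65 mi², depth = V / A = 0.967 in.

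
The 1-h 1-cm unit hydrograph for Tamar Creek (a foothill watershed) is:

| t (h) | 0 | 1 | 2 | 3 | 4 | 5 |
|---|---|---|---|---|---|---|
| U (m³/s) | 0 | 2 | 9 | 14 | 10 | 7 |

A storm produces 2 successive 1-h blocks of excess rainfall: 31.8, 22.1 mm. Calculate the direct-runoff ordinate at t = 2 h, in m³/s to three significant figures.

Q ≈ 33.0 m³/s

By discrete convolution, Q_j = Σ (P_i / 10 mm) · U_{j−i}.
At t = 2 h (j=2): Q = (31.8/10)·9 + (22.1/10)·2 = 33.0 m³/s.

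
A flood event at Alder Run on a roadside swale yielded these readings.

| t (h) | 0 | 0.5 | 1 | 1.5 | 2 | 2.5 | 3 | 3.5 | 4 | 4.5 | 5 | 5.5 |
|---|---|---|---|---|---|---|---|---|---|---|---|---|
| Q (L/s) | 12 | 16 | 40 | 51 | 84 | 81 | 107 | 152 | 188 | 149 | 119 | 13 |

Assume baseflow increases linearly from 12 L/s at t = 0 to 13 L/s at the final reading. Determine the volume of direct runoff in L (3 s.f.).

V ≈ 1.55 × 10^6 L

Direct-runoff ordinates (Q − Q_b): 0.00, 3.91, 27.82, 38.73, 71.64, 68.55, 94.45, 139.36, 175.27, 136.18, 106.09, 0.00 L/s.
ΣQ_DR = 862.0 L/s.
With Δt = 0.5 h = 1800 s, V = ΣQ_DR · Δt = 862.0 × 1800 = 1.55 × 10^6 L.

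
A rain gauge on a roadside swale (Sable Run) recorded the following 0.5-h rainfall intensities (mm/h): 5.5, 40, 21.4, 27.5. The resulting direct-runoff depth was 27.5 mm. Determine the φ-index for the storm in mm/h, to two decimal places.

φ ≈ 11.30 mm/h

Only the 3 blocks with intensity above φ contribute runoff: 40, 21.4, 27.5 mm/h.
Σ(I−φ)·Δt = d  ⇒  (40+21.4+27.5 − 3φ)·0.5 = 27.5
φ = (88.90 − 27.5/0.5) / 3 = 11.30 mm/h.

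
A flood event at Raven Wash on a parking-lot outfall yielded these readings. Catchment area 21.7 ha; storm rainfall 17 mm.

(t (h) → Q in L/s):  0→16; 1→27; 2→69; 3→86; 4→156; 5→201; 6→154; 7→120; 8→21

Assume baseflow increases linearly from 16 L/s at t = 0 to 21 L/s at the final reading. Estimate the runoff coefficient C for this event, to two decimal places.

C ≈ 0.67

ΣQ_DR = 683.5 L/s; V = ΣQ_DR·Δt = 2.461 × 10^6 L.
Runoff depth d = V / A = 11.34 mm.
C = d / P = 11.34 / 17 = 0.67.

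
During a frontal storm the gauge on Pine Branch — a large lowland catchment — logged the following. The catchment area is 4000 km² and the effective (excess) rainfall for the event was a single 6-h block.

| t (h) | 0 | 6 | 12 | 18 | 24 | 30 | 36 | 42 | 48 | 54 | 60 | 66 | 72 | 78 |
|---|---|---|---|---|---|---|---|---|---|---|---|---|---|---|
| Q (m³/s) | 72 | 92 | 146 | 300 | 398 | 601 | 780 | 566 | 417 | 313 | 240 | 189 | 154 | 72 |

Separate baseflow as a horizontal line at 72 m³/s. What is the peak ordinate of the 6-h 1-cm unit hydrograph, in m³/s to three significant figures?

Direct runoff: 0.0, 20.0, 74.0, 228.0, 326.0, 529.0, 708.0, 494.0, 345.0, 241.0, 168.0, 117.0, 82.0, 0.0 m³/s; ΣQ_DR = 3332 m³/s, peak = 708.0 m³/s.
Runoff depth d = ΣQ_DR·Δt / A = 3332 × 21600 / (4000 km²) = 17.99 mm.
The 1-cm UH is the DRH scaled by (10 mm)/d, so U_p = 708.0 × 10/17.99 = 393 m³/s.

U_p ≈ 393 m³/s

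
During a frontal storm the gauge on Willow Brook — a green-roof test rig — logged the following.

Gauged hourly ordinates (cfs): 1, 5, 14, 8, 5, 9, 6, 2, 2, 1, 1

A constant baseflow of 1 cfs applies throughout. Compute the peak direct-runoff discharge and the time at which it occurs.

Q_p = 13.0 cfs at t = 2 h

Subtracting baseflow gives direct-runoff ordinates: 0.0, 4.0, 13.0, 7.0, 4.0, 8.0, 5.0, 1.0, 1.0, 0.0, 0.0 cfs.
The maximum is 13.0 cfs, occurring at the reading for t = 2 h.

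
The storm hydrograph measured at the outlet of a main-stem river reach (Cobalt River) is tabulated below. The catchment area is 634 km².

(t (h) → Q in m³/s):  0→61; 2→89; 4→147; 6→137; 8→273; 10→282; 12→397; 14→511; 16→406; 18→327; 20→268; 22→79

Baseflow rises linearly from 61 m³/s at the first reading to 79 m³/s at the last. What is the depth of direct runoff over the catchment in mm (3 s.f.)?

Direct runoff: 0.00, 26.36, 82.73, 71.09, 205.45, 212.82, 326.18, 438.55, 331.91, 251.27, 190.64, 0.00 m³/s; ΣQ_DR = 2137 m³/s.
V = ΣQ_DR · Δt = 2137 × 7200 s = 1.539 × 10^7 m³.
Over A = 634 km², depth = V / A = 24.3 mm.

d ≈ 24.3 mm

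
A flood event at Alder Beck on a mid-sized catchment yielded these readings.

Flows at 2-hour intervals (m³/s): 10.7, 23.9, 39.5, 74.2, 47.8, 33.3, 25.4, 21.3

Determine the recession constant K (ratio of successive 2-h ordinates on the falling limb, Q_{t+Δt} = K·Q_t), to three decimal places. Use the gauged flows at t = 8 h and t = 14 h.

Using the recession-limb readings at t = 8 h and t = 14 h: Q falls from 47.8 to 21.3 m³/s over 3 intervals.
K = (Q₂/Q₁)^(1/3) = (21.3/47.8)^(1/3) = 0.764.

K ≈ 0.764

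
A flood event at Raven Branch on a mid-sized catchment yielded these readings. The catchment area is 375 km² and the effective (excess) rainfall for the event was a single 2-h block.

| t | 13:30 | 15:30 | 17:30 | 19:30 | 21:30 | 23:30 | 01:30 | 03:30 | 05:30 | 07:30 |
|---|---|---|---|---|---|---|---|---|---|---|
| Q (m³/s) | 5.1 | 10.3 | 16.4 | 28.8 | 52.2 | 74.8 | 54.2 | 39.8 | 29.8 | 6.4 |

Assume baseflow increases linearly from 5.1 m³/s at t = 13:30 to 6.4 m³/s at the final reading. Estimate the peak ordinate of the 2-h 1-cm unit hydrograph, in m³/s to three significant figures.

Direct runoff: 0.00, 5.06, 11.01, 23.27, 46.52, 68.98, 48.23, 33.69, 23.54, 0.00 m³/s; ΣQ_DR = 260.3 m³/s, peak = 68.98 m³/s.
Runoff depth d = ΣQ_DR·Δt / A = 260.3 × 7200 / (375 km²) = 4.998 mm.
The 1-cm UH is the DRH scaled by (10 mm)/d, so U_p = 68.98 × 10/4.998 = 138 m³/s.

U_p ≈ 138 m³/s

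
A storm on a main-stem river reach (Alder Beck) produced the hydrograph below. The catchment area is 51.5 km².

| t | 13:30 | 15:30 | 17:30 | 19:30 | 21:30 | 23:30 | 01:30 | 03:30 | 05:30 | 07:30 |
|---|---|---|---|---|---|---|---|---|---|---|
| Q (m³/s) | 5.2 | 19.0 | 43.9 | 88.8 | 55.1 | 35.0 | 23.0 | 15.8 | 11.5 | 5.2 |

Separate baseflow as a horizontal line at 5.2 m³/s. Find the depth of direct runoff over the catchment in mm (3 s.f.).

d ≈ 35.0 mm

Direct runoff: 0.0, 13.8, 38.7, 83.6, 49.9, 29.8, 17.8, 10.6, 6.3, 0.0 m³/s; ΣQ_DR = 250.5 m³/s.
V = ΣQ_DR · Δt = 250.5 × 7200 s = 1.804 × 10^6 m³.
Over A = 51.5 km², depth = V / A = 35.0 mm.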